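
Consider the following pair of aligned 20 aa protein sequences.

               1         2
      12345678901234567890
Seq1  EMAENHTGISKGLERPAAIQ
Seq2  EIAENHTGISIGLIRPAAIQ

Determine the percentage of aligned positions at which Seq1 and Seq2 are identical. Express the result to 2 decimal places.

Differing sites — 2:M/I; 11:K/I; 14:E/I.
17 of the 20 sites match, so the percent identity is 17/20 × 100 = 85.00%.

85.00%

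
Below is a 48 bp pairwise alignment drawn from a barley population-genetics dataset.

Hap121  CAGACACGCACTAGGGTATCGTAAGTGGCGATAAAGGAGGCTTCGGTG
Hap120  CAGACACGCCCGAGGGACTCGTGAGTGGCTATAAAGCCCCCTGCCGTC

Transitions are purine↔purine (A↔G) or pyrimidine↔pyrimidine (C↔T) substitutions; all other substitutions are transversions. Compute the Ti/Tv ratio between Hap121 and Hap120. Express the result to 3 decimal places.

Differing sites — 10:A/C (Tv); 12:T/G (Tv); 17:T/A (Tv); 18:A/C (Tv); 23:A/G (Ti); 30:G/T (Tv); 37:G/C (Tv); 38:A/C (Tv); 39:G/C (Tv); 40:G/C (Tv); 43:T/G (Tv); 45:G/C (Tv); 48:G/C (Tv).
Of the 13 differences, 1 transition and 12 transversions, so Ti/Tv = 1/12 = 0.083.

0.083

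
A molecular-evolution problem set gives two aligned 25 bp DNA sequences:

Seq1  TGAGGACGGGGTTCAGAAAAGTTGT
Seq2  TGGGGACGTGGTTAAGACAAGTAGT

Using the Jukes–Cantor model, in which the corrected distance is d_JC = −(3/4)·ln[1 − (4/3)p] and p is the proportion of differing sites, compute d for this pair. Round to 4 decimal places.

0.2326

Mismatches occur at site 3 (A/G), site 9 (G/T), site 14 (C/A), site 18 (A/C), site 23 (T/A).
p = 5/25 = 0.200000.
d = −0.75 · ln(1 − (4/3)·0.200000) = −0.75 · ln(0.733333) = −0.75 · (-0.310155) = 0.2326.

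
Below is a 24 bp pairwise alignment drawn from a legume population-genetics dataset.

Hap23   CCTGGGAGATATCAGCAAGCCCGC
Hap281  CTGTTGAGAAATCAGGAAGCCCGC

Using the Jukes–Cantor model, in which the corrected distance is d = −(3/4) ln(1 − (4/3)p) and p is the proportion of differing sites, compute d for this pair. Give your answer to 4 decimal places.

0.3041

Mismatches occur at site 2 (C/T), site 3 (T/G), site 4 (G/T), site 5 (G/T), site 10 (T/A), site 16 (C/G).
p = 6/24 = 0.250000.
d = −0.75 · ln(1 − (4/3)·0.250000) = −0.75 · ln(0.666667) = −0.75 · (-0.405465) = 0.3041.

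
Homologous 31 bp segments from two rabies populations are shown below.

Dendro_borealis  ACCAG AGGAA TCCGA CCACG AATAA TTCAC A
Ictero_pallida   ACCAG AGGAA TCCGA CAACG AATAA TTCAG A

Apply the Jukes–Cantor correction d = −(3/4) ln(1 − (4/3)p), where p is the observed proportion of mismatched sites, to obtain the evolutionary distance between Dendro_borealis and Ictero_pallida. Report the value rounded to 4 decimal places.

Mismatches occur at site 17 (C↔A), site 30 (C↔G).
p = 2/31 = 0.064516.
d = −0.75 · ln(1 − (4/3)·0.064516) = −0.75 · ln(0.913979) = −0.75 · (-0.089948) = 0.0675.

0.0675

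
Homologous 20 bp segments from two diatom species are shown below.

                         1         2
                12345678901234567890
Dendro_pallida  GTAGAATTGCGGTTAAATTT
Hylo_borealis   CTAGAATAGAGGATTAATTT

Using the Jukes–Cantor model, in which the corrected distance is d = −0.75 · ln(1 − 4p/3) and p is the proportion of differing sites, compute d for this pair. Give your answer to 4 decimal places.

0.3041

Differing sites — 1:G/C; 8:T/A; 10:C/A; 13:T/A; 15:A/T.
p = 5/20 = 0.250000.
d = −0.75 · ln(1 − (4/3)·0.250000) = −0.75 · ln(0.666667) = −0.75 · (-0.405465) = 0.3041.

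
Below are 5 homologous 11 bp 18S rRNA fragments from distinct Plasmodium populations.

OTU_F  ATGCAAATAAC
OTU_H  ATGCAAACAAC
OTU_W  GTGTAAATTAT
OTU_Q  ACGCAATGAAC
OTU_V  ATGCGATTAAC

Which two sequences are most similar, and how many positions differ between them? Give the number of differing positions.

1

Pairwise Hamming distances:
  OTU_F vs OTU_H: 1
  OTU_F vs OTU_W: 4
  OTU_F vs OTU_Q: 3
  OTU_F vs OTU_V: 2
  OTU_H vs OTU_W: 5
  OTU_H vs OTU_Q: 3
  OTU_H vs OTU_V: 3
  OTU_W vs OTU_Q: 7
  OTU_W vs OTU_V: 6
  OTU_Q vs OTU_V: 3
The smallest is 1, between OTU_F and OTU_H.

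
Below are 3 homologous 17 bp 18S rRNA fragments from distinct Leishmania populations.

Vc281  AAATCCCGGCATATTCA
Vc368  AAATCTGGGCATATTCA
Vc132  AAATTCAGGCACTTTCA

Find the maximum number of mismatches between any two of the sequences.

Pairwise Hamming distances:
  Vc281 vs Vc368: 2
  Vc281 vs Vc132: 4
  Vc368 vs Vc132: 5
The largest is 5, between Vc368 and Vc132.

5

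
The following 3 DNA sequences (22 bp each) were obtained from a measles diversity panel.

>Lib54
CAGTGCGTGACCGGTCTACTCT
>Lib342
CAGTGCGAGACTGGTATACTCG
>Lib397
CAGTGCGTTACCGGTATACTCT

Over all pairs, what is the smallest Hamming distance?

2

Pairwise Hamming distances:
  Lib54 vs Lib342: 4
  Lib54 vs Lib397: 2
  Lib342 vs Lib397: 4
The smallest is 2, between Lib54 and Lib397.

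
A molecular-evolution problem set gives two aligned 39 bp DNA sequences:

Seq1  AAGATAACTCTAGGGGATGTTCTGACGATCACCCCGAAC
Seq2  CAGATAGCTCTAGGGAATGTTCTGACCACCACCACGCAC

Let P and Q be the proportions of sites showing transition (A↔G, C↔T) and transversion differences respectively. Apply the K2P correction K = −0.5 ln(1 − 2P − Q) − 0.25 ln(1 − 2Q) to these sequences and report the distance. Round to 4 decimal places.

The sequences differ at positions 1 (A/C, transversion), 7 (A/G, transition), 16 (G/A, transition), 27 (G/C, transversion), 29 (T/C, transition), 34 (C/A, transversion), 37 (A/C, transversion).
Of the 7 differences, 3 transitions and 4 transversions over 39 sites: P = 3/39 = 0.076923, Q = 4/39 = 0.102564.
d = −0.5·ln(0.743590) − 0.25·ln(0.794872) = −0.5·(-0.296265) − 0.25·(-0.229574) = 0.2055.

0.2055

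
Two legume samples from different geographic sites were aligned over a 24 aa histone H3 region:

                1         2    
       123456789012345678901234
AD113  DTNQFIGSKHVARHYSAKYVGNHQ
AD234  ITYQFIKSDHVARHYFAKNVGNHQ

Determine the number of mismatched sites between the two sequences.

Mismatches occur at site 1 (D/I), site 3 (N/Y), site 7 (G/K), site 9 (K/D), site 16 (S/F), site 19 (Y/N).
That gives 6 mismatches out of 24 aligned sites, so the Hamming distance is 6.

6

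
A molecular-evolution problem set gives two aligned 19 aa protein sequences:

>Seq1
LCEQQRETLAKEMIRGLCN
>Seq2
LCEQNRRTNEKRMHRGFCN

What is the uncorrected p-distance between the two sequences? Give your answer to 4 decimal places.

0.3684

Differing sites — 5:Q/N; 7:E/R; 9:L/N; 10:A/E; 12:E/R; 14:I/H; 17:L/F.
There are 7 differences over 19 sites, so p = 7/19 = 0.3684.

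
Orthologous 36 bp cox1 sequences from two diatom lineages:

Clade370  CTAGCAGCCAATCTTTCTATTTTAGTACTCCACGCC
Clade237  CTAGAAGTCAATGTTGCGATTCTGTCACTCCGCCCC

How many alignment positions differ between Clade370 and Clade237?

The sequences differ at positions 5 (C/A), 8 (C/T), 13 (C/G), 16 (T/G), 18 (T/G), 22 (T/C), 24 (A/G), 25 (G/T), 26 (T/C), 32 (A/G), 34 (G/C).
That gives 11 mismatches out of 36 aligned sites, so the Hamming distance is 11.

11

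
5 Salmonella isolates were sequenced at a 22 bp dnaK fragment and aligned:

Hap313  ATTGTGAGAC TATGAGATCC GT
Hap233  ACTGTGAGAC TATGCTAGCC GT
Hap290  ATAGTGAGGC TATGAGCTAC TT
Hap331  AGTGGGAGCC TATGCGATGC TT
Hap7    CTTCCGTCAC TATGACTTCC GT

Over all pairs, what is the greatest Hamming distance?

Pairwise Hamming distances:
  Hap313 vs Hap233: 4
  Hap313 vs Hap290: 5
  Hap313 vs Hap331: 6
  Hap313 vs Hap7: 7
  Hap233 vs Hap290: 9
  Hap233 vs Hap331: 7
  Hap233 vs Hap7: 10
  Hap290 vs Hap331: 7
  Hap290 vs Hap7: 11
  Hap331 vs Hap7: 12
The largest is 12, between Hap331 and Hap7.

12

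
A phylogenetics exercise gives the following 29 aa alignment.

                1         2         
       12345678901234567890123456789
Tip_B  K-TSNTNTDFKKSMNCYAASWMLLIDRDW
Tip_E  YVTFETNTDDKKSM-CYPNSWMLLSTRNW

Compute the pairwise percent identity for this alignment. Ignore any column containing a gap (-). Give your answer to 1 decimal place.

Excluding the 2 gap columns leaves 27 comparable sites.
Mismatches occur at site 1 (K→Y), site 4 (S→F), site 5 (N→E), site 10 (F→D), site 18 (A→P), site 19 (A→N), site 25 (I→S), site 26 (D→T), site 28 (D→N).
18 of the 27 comparable sites match, so the percent identity is 18/27 × 100 = 66.7%.

66.7%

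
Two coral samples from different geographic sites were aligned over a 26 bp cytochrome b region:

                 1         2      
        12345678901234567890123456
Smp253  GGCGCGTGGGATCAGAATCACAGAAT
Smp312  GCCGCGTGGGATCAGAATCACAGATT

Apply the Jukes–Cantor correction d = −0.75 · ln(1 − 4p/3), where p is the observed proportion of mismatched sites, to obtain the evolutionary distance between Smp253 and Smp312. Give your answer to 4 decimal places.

Differing sites — 2:G/C; 25:A/T.
p = 2/26 = 0.076923.
d = −0.75 · ln(1 − (4/3)·0.076923) = −0.75 · ln(0.897436) = −0.75 · (-0.108213) = 0.0812.

0.0812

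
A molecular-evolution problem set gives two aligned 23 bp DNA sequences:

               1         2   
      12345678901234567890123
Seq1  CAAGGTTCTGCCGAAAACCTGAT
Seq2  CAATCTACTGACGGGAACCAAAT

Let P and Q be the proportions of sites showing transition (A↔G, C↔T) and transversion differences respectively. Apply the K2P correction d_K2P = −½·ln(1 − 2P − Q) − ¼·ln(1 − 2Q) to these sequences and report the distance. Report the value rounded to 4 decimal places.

0.4679

The sequences differ at positions 4 (G/T, transversion), 5 (G/C, transversion), 7 (T/A, transversion), 11 (C/A, transversion), 14 (A/G, transition), 15 (A/G, transition), 20 (T/A, transversion), 21 (G/A, transition).
Of the 8 differences, 3 transitions and 5 transversions over 23 sites: P = 3/23 = 0.130435, Q = 5/23 = 0.217391.
d = −0.5·ln(0.521739) − 0.25·ln(0.565218) = −0.5·(-0.650588) − 0.25·(-0.570544) = 0.4679.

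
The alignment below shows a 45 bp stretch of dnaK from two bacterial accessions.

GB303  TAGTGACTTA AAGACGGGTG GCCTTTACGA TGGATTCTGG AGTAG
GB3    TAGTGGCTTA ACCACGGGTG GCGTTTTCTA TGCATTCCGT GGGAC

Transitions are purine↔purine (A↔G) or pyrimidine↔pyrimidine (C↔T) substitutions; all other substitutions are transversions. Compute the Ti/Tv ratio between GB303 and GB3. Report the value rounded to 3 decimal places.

Differing sites — 6:A/G (Ti); 12:A/C (Tv); 13:G/C (Tv); 23:C/G (Tv); 27:A/T (Tv); 29:G/T (Tv); 33:G/C (Tv); 38:T/C (Ti); 40:G/T (Tv); 41:A/G (Ti); 43:T/G (Tv); 45:G/C (Tv).
Of the 12 differences, 3 transitions and 9 transversions, so Ti/Tv = 3/9 = 0.333.

0.333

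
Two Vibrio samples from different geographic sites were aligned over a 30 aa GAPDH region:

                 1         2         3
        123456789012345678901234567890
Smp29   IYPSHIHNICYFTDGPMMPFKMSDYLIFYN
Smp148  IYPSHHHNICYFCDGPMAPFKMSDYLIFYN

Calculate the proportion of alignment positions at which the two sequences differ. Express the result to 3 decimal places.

0.100

Differing sites — 6:I/H; 13:T/C; 18:M/A.
There are 3 differences over 30 sites, so p = 3/30 = 0.100.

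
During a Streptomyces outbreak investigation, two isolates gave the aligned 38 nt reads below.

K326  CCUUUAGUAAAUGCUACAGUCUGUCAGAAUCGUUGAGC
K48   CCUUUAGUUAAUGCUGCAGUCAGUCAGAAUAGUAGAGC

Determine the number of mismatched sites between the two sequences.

5

Mismatches occur at site 9 (A/U), site 16 (A/G), site 22 (U/A), site 31 (C/A), site 34 (U/A).
That gives 5 mismatches out of 38 aligned sites, so the Hamming distance is 5.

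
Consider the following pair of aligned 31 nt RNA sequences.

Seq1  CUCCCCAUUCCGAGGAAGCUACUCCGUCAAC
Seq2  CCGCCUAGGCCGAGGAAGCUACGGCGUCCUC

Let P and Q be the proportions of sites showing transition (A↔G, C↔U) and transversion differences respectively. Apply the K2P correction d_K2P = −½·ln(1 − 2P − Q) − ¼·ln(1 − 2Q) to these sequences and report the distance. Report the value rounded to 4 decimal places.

0.3693

Mismatches occur at site 2 (U/C, transition), site 3 (C/G, transversion), site 6 (C/U, transition), site 8 (U/G, transversion), site 9 (U/G, transversion), site 23 (U/G, transversion), site 24 (C/G, transversion), site 29 (A/C, transversion), site 30 (A/U, transversion).
Of the 9 differences, 2 transitions and 7 transversions over 31 sites: P = 2/31 = 0.064516, Q = 7/31 = 0.225806.
d = −0.5·ln(0.645162) − 0.25·ln(0.548388) = −0.5·(-0.438254) − 0.25·(-0.600772) = 0.3693.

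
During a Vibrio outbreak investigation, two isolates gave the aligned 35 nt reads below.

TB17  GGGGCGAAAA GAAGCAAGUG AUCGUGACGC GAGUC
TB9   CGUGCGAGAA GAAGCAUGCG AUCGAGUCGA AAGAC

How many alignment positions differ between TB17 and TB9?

10

Differing sites — 1:G/C; 3:G/U; 8:A/G; 17:A/U; 19:U/C; 25:U/A; 27:A/U; 30:C/A; 31:G/A; 34:U/A.
That gives 10 mismatches out of 35 aligned sites, so the Hamming distance is 10.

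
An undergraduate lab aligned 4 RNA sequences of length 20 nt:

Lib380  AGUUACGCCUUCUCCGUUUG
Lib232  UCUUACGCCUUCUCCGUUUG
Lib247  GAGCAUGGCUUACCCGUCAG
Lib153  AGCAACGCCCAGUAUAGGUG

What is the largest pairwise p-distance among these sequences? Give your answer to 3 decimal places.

Pairwise Hamming distances:
  Lib380 vs Lib232: 2
  Lib380 vs Lib247: 10
  Lib380 vs Lib153: 10
  Lib232 vs Lib247: 10
  Lib232 vs Lib153: 12
  Lib247 vs Lib153: 16
The largest is 16 mismatches, between Lib247 and Lib153; p = 16/20 = 0.800.

0.800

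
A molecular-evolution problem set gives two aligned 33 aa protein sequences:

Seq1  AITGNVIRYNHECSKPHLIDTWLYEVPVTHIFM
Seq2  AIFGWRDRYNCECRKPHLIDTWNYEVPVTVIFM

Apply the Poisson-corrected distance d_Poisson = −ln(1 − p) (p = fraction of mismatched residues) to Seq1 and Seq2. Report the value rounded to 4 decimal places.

0.2776

Mismatches occur at site 3 (T/F), site 5 (N/W), site 6 (V/R), site 7 (I/D), site 11 (H/C), site 14 (S/R), site 23 (L/N), site 30 (H/V).
p = 8/33 = 0.242424.
d = −ln(1 − 0.242424) = −ln(0.757576) = 0.2776.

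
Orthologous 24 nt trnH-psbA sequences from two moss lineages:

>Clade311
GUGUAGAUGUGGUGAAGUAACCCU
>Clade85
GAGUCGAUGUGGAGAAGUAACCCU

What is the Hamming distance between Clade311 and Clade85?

The sequences differ at positions 2 (U/A), 5 (A/C), 13 (U/A).
That gives 3 mismatches out of 24 aligned sites, so the Hamming distance is 3.

3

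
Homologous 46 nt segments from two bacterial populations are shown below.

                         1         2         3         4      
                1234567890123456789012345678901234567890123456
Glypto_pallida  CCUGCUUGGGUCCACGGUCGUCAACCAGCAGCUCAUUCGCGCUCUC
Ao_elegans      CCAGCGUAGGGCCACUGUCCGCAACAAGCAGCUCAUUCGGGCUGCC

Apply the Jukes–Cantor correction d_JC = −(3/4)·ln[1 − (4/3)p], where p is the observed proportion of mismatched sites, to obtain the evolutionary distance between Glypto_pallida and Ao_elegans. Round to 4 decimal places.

The sequences differ at positions 3 (U/A), 6 (U/G), 8 (G/A), 11 (U/G), 16 (G/U), 20 (G/C), 21 (U/G), 26 (C/A), 40 (C/G), 44 (C/G), 45 (U/C).
p = 11/46 = 0.239130.
d = −0.75 · ln(1 − (4/3)·0.239130) = −0.75 · ln(0.681160) = −0.75 · (-0.383958) = 0.2880.

0.2880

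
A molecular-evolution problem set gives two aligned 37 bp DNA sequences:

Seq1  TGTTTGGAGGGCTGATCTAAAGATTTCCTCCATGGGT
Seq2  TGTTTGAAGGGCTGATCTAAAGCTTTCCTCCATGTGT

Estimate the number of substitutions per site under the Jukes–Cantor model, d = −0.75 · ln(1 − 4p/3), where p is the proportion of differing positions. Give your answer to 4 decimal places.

Mismatches occur at site 7 (G↔A), site 23 (A↔C), site 35 (G↔T).
p = 3/37 = 0.081081.
d = −0.75 · ln(1 − (4/3)·0.081081) = −0.75 · ln(0.891892) = −0.75 · (-0.114410) = 0.0858.

0.0858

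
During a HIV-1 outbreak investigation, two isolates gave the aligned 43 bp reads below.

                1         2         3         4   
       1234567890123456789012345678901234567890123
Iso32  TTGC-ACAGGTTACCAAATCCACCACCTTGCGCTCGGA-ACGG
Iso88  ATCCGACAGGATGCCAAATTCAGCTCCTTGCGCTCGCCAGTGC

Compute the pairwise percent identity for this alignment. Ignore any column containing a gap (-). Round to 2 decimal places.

70.73%

Excluding the 2 gap columns leaves 41 comparable sites.
Mismatches occur at site 1 (T/A), site 3 (G/C), site 11 (T/A), site 13 (A/G), site 20 (C/T), site 23 (C/G), site 25 (A/T), site 37 (G/C), site 38 (A/C), site 40 (A/G), site 41 (C/T), site 43 (G/C).
29 of the 41 comparable sites match, so the percent identity is 29/41 × 100 = 70.73%.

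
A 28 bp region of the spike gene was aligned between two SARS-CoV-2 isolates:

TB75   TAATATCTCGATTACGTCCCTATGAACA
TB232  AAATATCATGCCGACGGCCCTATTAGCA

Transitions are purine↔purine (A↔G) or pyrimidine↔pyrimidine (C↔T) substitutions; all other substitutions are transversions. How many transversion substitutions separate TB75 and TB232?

Mismatches occur at site 1 (T↔A, transversion), site 8 (T↔A, transversion), site 9 (C↔T, transition), site 11 (A↔C, transversion), site 12 (T↔C, transition), site 13 (T↔G, transversion), site 17 (T↔G, transversion), site 24 (G↔T, transversion), site 26 (A↔G, transition).
Of the 9 differences, 3 transitions and 6 transversions, so the answer is 6.

6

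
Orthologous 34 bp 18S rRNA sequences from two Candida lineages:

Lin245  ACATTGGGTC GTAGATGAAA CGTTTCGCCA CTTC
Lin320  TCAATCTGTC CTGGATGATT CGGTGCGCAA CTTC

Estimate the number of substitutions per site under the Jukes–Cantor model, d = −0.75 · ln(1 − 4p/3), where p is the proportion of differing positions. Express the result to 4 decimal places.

0.4234

Mismatches occur at site 1 (A/T), site 4 (T/A), site 6 (G/C), site 7 (G/T), site 11 (G/C), site 13 (A/G), site 19 (A/T), site 20 (A/T), site 23 (T/G), site 25 (T/G), site 29 (C/A).
p = 11/34 = 0.323529.
d = −0.75 · ln(1 − (4/3)·0.323529) = −0.75 · ln(0.568628) = −0.75 · (-0.564529) = 0.4234.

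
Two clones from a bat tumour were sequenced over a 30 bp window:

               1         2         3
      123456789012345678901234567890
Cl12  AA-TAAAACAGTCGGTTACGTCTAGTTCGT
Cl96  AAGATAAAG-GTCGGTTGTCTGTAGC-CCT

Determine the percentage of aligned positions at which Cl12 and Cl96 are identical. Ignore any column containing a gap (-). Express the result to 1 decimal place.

Excluding the 3 gap columns leaves 27 comparable sites.
Differing sites — 4:T/A; 5:A/T; 9:C/G; 18:A/G; 19:C/T; 20:G/C; 22:C/G; 26:T/C; 29:G/C.
18 of the 27 comparable sites match, so the percent identity is 18/27 × 100 = 66.7%.

66.7%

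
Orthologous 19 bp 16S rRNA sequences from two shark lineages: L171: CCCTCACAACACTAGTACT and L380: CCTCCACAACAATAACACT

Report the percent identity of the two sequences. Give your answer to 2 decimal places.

73.68%

Differing sites — 3:C/T; 4:T/C; 12:C/A; 15:G/A; 16:T/C.
14 of the 19 sites match, so the percent identity is 14/19 × 100 = 73.68%.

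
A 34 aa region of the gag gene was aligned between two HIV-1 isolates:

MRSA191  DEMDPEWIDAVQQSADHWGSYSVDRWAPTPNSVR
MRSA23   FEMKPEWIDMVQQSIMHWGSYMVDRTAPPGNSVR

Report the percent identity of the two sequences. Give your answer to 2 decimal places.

The sequences differ at positions 1 (D/F), 4 (D/K), 10 (A/M), 15 (A/I), 16 (D/M), 22 (S/M), 26 (W/T), 29 (T/P), 30 (P/G).
25 of the 34 sites match, so the percent identity is 25/34 × 100 = 73.53%.

73.53%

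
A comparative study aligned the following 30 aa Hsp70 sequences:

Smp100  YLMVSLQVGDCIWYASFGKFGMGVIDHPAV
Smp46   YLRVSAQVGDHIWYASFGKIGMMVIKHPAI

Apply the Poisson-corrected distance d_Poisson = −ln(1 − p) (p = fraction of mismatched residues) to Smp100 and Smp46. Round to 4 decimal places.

Mismatches occur at site 3 (M/R), site 6 (L/A), site 11 (C/H), site 20 (F/I), site 23 (G/M), site 26 (D/K), site 30 (V/I).
p = 7/30 = 0.233333.
d = −ln(1 − 0.233333) = −ln(0.766667) = 0.2657.

0.2657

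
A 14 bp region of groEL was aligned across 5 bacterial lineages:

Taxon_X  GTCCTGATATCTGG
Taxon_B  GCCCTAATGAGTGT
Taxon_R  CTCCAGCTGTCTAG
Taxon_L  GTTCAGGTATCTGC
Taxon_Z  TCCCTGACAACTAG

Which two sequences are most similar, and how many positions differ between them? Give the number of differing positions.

4

Pairwise Hamming distances:
  Taxon_X vs Taxon_B: 6
  Taxon_X vs Taxon_R: 5
  Taxon_X vs Taxon_L: 4
  Taxon_X vs Taxon_Z: 5
  Taxon_B vs Taxon_R: 9
  Taxon_B vs Taxon_L: 9
  Taxon_B vs Taxon_Z: 7
  Taxon_R vs Taxon_L: 6
  Taxon_R vs Taxon_Z: 7
  Taxon_L vs Taxon_Z: 9
The smallest is 4, between Taxon_X and Taxon_L.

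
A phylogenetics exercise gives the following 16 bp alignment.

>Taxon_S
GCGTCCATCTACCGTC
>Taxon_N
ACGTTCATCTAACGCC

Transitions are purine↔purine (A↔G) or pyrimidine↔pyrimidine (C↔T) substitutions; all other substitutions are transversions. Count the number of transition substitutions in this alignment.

3

The sequences differ at positions 1 (G/A, transition), 5 (C/T, transition), 12 (C/A, transversion), 15 (T/C, transition).
Of the 4 differences, 3 transitions and 1 transversion, so the answer is 3.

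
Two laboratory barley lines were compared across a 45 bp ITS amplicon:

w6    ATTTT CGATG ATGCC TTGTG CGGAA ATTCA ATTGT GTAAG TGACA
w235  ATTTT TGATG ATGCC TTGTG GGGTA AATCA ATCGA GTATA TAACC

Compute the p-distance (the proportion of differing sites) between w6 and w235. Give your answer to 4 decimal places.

0.2222

Mismatches occur at site 6 (C↔T), site 21 (C↔G), site 24 (A↔T), site 27 (T↔A), site 33 (T↔C), site 35 (T↔A), site 39 (A↔T), site 40 (G↔A), site 42 (G↔A), site 45 (A↔C).
There are 10 differences over 45 sites, so p = 10/45 = 0.2222.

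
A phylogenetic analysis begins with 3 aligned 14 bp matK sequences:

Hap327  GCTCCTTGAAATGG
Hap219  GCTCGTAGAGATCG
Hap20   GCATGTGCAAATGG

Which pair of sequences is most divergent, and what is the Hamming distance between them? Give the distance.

Pairwise Hamming distances:
  Hap327 vs Hap219: 4
  Hap327 vs Hap20: 5
  Hap219 vs Hap20: 6
The largest is 6, between Hap219 and Hap20.

6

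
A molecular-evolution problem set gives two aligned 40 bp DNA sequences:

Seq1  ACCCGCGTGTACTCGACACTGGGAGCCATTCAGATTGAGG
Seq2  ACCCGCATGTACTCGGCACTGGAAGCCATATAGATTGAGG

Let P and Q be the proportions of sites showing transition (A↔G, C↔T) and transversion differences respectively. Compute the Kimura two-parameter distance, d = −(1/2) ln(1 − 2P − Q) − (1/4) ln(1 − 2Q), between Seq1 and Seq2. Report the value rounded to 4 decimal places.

Mismatches occur at site 7 (G/A, transition), site 16 (A/G, transition), site 23 (G/A, transition), site 30 (T/A, transversion), site 31 (C/T, transition).
Of the 5 differences, 4 transitions and 1 transversion over 40 sites: P = 4/40 = 0.100000, Q = 1/40 = 0.025000.
d = −0.5·ln(0.775000) − 0.25·ln(0.950000) = −0.5·(-0.254892) − 0.25·(-0.051293) = 0.1403.

0.1403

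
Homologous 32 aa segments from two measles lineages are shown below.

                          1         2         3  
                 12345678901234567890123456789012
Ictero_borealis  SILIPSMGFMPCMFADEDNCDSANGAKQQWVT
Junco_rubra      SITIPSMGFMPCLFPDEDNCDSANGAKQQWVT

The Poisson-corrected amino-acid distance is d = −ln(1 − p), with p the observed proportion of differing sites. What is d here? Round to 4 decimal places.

0.0984

Differing sites — 3:L/T; 13:M/L; 15:A/P.
p = 3/32 = 0.093750.
d = −ln(1 − 0.093750) = −ln(0.906250) = 0.0984.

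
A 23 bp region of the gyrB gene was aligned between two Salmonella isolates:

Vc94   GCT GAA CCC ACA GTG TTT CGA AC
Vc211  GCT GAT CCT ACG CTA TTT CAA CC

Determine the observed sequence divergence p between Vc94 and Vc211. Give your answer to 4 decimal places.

Mismatches occur at site 6 (A/T), site 9 (C/T), site 12 (A/G), site 13 (G/C), site 15 (G/A), site 20 (G/A), site 22 (A/C).
There are 7 differences over 23 sites, so p = 7/23 = 0.3043.

0.3043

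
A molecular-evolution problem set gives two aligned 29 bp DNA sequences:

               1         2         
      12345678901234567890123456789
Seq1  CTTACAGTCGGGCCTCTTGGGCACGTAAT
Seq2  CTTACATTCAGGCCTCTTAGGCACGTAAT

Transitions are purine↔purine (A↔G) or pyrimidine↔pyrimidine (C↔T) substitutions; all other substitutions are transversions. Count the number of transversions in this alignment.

1

Differing sites — 7:G/T (Tv); 10:G/A (Ti); 19:G/A (Ti).
Of the 3 differences, 2 transitions and 1 transversion, so the answer is 1.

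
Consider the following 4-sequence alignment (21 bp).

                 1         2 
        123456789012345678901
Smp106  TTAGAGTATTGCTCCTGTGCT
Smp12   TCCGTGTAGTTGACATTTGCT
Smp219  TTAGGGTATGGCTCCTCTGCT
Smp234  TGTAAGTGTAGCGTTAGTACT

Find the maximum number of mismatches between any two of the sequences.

Pairwise Hamming distances:
  Smp106 vs Smp12: 9
  Smp106 vs Smp219: 3
  Smp106 vs Smp234: 10
  Smp12 vs Smp219: 10
  Smp12 vs Smp234: 15
  Smp219 vs Smp234: 12
The largest is 15, between Smp12 and Smp234.

15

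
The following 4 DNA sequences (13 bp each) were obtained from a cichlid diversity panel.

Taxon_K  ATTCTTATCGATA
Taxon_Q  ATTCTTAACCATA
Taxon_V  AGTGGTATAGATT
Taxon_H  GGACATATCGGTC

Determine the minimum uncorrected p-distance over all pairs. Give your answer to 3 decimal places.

0.154

Pairwise Hamming distances:
  Taxon_K vs Taxon_Q: 2
  Taxon_K vs Taxon_V: 5
  Taxon_K vs Taxon_H: 6
  Taxon_Q vs Taxon_V: 7
  Taxon_Q vs Taxon_H: 8
  Taxon_V vs Taxon_H: 7
The smallest is 2 mismatches, between Taxon_K and Taxon_Q; p = 2/13 = 0.154.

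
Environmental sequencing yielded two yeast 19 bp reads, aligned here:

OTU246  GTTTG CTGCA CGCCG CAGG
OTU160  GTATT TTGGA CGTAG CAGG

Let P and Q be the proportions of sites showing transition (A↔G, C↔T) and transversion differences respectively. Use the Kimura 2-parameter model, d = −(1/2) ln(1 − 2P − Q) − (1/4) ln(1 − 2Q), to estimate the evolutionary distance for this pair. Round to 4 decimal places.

The sequences differ at positions 3 (T/A, transversion), 5 (G/T, transversion), 6 (C/T, transition), 9 (C/G, transversion), 13 (C/T, transition), 14 (C/A, transversion).
Of the 6 differences, 2 transitions and 4 transversions over 19 sites: P = 2/19 = 0.105263, Q = 4/19 = 0.210526.
d = −0.5·ln(0.578948) − 0.25·ln(0.578948) = −0.5·(-0.546543) − 0.25·(-0.546543) = 0.4099.

0.4099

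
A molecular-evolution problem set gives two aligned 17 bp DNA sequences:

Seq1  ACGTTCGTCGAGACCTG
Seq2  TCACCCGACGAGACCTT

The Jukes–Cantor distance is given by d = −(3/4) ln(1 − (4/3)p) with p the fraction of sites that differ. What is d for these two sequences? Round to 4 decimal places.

0.4770

Differing sites — 1:A/T; 3:G/A; 4:T/C; 5:T/C; 8:T/A; 17:G/T.
p = 6/17 = 0.352941.
d = −0.75 · ln(1 − (4/3)·0.352941) = −0.75 · ln(0.529412) = −0.75 · (-0.635988) = 0.4770.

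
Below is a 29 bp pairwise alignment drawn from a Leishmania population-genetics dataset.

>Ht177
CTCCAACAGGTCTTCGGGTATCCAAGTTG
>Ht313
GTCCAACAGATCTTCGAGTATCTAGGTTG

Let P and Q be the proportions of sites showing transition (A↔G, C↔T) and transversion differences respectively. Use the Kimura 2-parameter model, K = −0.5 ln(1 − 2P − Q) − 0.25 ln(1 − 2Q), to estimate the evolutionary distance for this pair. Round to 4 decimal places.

Differing sites — 1:C/G (Tv); 10:G/A (Ti); 17:G/A (Ti); 23:C/T (Ti); 25:A/G (Ti).
Of the 5 differences, 4 transitions and 1 transversion over 29 sites: P = 4/29 = 0.137931, Q = 1/29 = 0.034483.
d = −0.5·ln(0.689655) − 0.25·ln(0.931034) = −0.5·(-0.371564) − 0.25·(-0.071459) = 0.2036.

0.2036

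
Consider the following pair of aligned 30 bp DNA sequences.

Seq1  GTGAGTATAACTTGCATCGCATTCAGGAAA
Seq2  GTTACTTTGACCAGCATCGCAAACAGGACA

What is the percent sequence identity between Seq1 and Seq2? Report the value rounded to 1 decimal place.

70.0%

Mismatches occur at site 3 (G↔T), site 5 (G↔C), site 7 (A↔T), site 9 (A↔G), site 12 (T↔C), site 13 (T↔A), site 22 (T↔A), site 23 (T↔A), site 29 (A↔C).
21 of the 30 sites match, so the percent identity is 21/30 × 100 = 70.0%.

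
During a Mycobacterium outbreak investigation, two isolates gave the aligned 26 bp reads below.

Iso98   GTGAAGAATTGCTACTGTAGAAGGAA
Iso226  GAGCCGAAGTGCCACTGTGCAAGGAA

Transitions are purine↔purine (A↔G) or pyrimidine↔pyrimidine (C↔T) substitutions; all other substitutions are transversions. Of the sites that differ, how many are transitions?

The sequences differ at positions 2 (T/A, transversion), 4 (A/C, transversion), 5 (A/C, transversion), 9 (T/G, transversion), 13 (T/C, transition), 19 (A/G, transition), 20 (G/C, transversion).
Of the 7 differences, 2 transitions and 5 transversions, so the answer is 2.

2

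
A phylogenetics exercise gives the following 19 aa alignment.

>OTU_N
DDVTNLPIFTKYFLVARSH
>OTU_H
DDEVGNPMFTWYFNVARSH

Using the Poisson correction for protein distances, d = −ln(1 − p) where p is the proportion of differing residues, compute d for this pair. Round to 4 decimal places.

0.4595

The sequences differ at positions 3 (V/E), 4 (T/V), 5 (N/G), 6 (L/N), 8 (I/M), 11 (K/W), 14 (L/N).
p = 7/19 = 0.368421.
d = −ln(1 − 0.368421) = −ln(0.631579) = 0.4595.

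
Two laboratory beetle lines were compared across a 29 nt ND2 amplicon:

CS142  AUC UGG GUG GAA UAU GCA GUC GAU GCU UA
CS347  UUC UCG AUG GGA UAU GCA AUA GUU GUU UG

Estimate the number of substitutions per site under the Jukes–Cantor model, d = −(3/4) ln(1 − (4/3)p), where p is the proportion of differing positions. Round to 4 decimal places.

Differing sites — 1:A/U; 5:G/C; 7:G/A; 11:A/G; 19:G/A; 21:C/A; 23:A/U; 26:C/U; 29:A/G.
p = 9/29 = 0.310345.
d = −0.75 · ln(1 − (4/3)·0.310345) = −0.75 · ln(0.586207) = −0.75 · (-0.534082) = 0.4006.

0.4006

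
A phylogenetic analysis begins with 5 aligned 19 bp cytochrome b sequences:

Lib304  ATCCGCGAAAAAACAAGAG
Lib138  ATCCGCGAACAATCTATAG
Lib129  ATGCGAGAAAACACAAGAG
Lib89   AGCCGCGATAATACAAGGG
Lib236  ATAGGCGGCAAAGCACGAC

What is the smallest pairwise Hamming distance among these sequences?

Pairwise Hamming distances:
  Lib304 vs Lib138: 4
  Lib304 vs Lib129: 3
  Lib304 vs Lib89: 4
  Lib304 vs Lib236: 7
  Lib138 vs Lib129: 7
  Lib138 vs Lib89: 8
  Lib138 vs Lib236: 10
  Lib129 vs Lib89: 6
  Lib129 vs Lib236: 9
  Lib89 vs Lib236: 10
The smallest is 3, between Lib304 and Lib129.

3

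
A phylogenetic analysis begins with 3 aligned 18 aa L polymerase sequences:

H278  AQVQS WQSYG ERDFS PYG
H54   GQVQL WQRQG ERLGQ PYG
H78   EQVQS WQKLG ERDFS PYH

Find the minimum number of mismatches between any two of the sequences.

Pairwise Hamming distances:
  H278 vs H54: 7
  H278 vs H78: 4
  H54 vs H78: 8
The smallest is 4, between H278 and H78.

4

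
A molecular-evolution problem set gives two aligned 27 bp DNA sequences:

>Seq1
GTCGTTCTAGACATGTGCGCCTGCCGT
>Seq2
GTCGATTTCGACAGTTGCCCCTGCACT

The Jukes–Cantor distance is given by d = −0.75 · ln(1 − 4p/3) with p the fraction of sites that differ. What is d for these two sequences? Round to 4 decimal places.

The sequences differ at positions 5 (T/A), 7 (C/T), 9 (A/C), 14 (T/G), 15 (G/T), 19 (G/C), 25 (C/A), 26 (G/C).
p = 8/27 = 0.296296.
d = −0.75 · ln(1 − (4/3)·0.296296) = −0.75 · ln(0.604939) = −0.75 · (-0.502628) = 0.3770.

0.3770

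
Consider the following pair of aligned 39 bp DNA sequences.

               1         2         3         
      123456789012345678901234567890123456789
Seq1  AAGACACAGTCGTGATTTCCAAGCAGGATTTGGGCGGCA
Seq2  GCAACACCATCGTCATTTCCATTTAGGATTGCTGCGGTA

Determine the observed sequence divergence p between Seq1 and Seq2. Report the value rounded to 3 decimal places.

0.333

The sequences differ at positions 1 (A/G), 2 (A/C), 3 (G/A), 8 (A/C), 9 (G/A), 14 (G/C), 22 (A/T), 23 (G/T), 24 (C/T), 31 (T/G), 32 (G/C), 33 (G/T), 38 (C/T).
There are 13 differences over 39 sites, so p = 13/39 = 0.333.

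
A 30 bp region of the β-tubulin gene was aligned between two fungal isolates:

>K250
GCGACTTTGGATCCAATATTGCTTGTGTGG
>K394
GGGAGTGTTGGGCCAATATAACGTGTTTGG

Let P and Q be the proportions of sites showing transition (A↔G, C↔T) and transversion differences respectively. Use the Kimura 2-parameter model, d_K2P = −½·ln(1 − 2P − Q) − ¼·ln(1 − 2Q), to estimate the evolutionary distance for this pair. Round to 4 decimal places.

The sequences differ at positions 2 (C/G, transversion), 5 (C/G, transversion), 7 (T/G, transversion), 9 (G/T, transversion), 11 (A/G, transition), 12 (T/G, transversion), 20 (T/A, transversion), 21 (G/A, transition), 23 (T/G, transversion), 27 (G/T, transversion).
Of the 10 differences, 2 transitions and 8 transversions over 30 sites: P = 2/30 = 0.066667, Q = 8/30 = 0.266667.
d = −0.5·ln(0.599999) − 0.25·ln(0.466666) = −0.5·(-0.510827) − 0.25·(-0.762141) = 0.4459.

0.4459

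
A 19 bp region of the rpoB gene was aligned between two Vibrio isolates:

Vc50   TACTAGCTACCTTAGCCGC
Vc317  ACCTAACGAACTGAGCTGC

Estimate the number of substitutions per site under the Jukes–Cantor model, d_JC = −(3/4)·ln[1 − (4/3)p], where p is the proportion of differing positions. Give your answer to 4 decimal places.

The sequences differ at positions 1 (T/A), 2 (A/C), 6 (G/A), 8 (T/G), 10 (C/A), 13 (T/G), 17 (C/T).
p = 7/19 = 0.368421.
d = −0.75 · ln(1 − (4/3)·0.368421) = −0.75 · ln(0.508772) = −0.75 · (-0.675755) = 0.5068.

0.5068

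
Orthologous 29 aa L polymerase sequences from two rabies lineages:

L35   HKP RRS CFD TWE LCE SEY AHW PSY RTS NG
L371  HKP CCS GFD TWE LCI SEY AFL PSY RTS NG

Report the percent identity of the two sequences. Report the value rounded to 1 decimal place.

79.3%

Mismatches occur at site 4 (R→C), site 5 (R→C), site 7 (C→G), site 15 (E→I), site 20 (H→F), site 21 (W→L).
23 of the 29 sites match, so the percent identity is 23/29 × 100 = 79.3%.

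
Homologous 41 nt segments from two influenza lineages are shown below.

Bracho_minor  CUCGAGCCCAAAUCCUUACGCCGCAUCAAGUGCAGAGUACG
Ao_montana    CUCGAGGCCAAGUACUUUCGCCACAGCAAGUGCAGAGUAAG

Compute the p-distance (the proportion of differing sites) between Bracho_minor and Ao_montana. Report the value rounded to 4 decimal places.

0.1707

Mismatches occur at site 7 (C→G), site 12 (A→G), site 14 (C→A), site 18 (A→U), site 23 (G→A), site 26 (U→G), site 40 (C→A).
There are 7 differences over 41 sites, so p = 7/41 = 0.1707.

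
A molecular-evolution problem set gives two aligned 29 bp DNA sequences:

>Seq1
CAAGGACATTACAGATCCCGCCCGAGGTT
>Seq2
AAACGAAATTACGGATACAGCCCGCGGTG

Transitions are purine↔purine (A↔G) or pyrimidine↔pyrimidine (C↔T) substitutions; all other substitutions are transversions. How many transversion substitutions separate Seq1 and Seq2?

7

Differing sites — 1:C/A (Tv); 4:G/C (Tv); 7:C/A (Tv); 13:A/G (Ti); 17:C/A (Tv); 19:C/A (Tv); 25:A/C (Tv); 29:T/G (Tv).
Of the 8 differences, 1 transition and 7 transversions, so the answer is 7.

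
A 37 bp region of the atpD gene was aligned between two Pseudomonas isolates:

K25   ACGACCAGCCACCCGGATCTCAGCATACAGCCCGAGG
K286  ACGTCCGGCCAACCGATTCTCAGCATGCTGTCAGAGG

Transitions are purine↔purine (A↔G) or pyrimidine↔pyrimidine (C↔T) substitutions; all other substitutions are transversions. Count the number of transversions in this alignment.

5

Mismatches occur at site 4 (A↔T, transversion), site 7 (A↔G, transition), site 12 (C↔A, transversion), site 16 (G↔A, transition), site 17 (A↔T, transversion), site 27 (A↔G, transition), site 29 (A↔T, transversion), site 31 (C↔T, transition), site 33 (C↔A, transversion).
Of the 9 differences, 4 transitions and 5 transversions, so the answer is 5.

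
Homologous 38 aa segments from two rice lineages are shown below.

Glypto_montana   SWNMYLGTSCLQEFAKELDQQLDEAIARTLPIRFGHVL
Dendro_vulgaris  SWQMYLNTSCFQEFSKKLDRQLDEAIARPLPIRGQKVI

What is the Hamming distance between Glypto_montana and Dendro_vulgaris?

11

Mismatches occur at site 3 (N/Q), site 7 (G/N), site 11 (L/F), site 15 (A/S), site 17 (E/K), site 20 (Q/R), site 29 (T/P), site 34 (F/G), site 35 (G/Q), site 36 (H/K), site 38 (L/I).
That gives 11 mismatches out of 38 aligned sites, so the Hamming distance is 11.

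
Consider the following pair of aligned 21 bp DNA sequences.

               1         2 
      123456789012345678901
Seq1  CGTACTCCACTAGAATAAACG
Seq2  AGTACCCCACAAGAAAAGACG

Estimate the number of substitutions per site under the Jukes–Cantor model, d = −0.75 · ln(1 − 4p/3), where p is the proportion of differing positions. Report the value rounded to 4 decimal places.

Differing sites — 1:C/A; 6:T/C; 11:T/A; 16:T/A; 18:A/G.
p = 5/21 = 0.238095.
d = −0.75 · ln(1 − (4/3)·0.238095) = −0.75 · ln(0.682540) = −0.75 · (-0.381934) = 0.2865.

0.2865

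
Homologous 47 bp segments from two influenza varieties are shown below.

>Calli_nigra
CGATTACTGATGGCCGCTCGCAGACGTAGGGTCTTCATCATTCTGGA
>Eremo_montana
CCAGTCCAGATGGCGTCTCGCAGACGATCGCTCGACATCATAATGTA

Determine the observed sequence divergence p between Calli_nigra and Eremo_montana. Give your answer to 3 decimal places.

Differing sites — 2:G/C; 4:T/G; 6:A/C; 8:T/A; 15:C/G; 16:G/T; 27:T/A; 28:A/T; 29:G/C; 31:G/C; 34:T/G; 35:T/A; 42:T/A; 43:C/A; 46:G/T.
There are 15 differences over 47 sites, so p = 15/47 = 0.319.

0.319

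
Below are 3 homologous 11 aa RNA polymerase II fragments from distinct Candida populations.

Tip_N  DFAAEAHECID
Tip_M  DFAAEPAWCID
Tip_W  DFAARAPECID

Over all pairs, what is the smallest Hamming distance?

2

Pairwise Hamming distances:
  Tip_N vs Tip_M: 3
  Tip_N vs Tip_W: 2
  Tip_M vs Tip_W: 4
The smallest is 2, between Tip_N and Tip_W.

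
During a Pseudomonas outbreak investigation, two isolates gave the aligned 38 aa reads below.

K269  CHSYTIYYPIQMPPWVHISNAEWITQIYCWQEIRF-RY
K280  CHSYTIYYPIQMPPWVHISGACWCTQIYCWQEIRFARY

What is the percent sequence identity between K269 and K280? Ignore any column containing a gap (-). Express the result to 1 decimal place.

Excluding the 1 gap column leaves 37 comparable sites.
Mismatches occur at site 20 (N→G), site 22 (E→C), site 24 (I→C).
34 of the 37 comparable sites match, so the percent identity is 34/37 × 100 = 91.9%.

91.9%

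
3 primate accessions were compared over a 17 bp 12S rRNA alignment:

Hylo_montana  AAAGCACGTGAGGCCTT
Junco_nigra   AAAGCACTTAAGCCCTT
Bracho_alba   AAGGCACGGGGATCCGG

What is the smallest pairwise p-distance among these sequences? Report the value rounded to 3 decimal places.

0.176

Pairwise Hamming distances:
  Hylo_montana vs Junco_nigra: 3
  Hylo_montana vs Bracho_alba: 7
  Junco_nigra vs Bracho_alba: 9
The smallest is 3 mismatches, between Hylo_montana and Junco_nigra; p = 3/17 = 0.176.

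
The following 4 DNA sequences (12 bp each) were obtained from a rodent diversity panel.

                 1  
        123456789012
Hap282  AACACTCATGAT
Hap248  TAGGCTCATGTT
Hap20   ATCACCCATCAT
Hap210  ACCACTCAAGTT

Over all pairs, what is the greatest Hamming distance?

7

Pairwise Hamming distances:
  Hap282 vs Hap248: 4
  Hap282 vs Hap20: 3
  Hap282 vs Hap210: 3
  Hap248 vs Hap20: 7
  Hap248 vs Hap210: 5
  Hap20 vs Hap210: 5
The largest is 7, between Hap248 and Hap20.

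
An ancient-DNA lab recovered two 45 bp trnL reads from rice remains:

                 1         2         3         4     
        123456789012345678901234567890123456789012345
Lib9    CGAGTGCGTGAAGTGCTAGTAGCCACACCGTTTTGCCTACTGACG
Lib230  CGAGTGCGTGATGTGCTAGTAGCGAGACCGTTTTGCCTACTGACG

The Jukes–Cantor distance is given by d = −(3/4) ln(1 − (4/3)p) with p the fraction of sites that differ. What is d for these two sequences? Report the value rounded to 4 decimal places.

Differing sites — 12:A/T; 24:C/G; 26:C/G.
p = 3/45 = 0.066667.
d = −0.75 · ln(1 − (4/3)·0.066667) = −0.75 · ln(0.911111) = −0.75 · (-0.093091) = 0.0698.

0.0698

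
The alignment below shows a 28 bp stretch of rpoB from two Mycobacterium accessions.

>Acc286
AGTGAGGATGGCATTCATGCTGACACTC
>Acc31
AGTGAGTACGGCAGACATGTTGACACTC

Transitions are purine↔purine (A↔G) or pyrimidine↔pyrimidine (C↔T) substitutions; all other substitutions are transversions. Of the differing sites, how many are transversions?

Differing sites — 7:G/T (Tv); 9:T/C (Ti); 14:T/G (Tv); 15:T/A (Tv); 20:C/T (Ti).
Of the 5 differences, 2 transitions and 3 transversions, so the answer is 3.

3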